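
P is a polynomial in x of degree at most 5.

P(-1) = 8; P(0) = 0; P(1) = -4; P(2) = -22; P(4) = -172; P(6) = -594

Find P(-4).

Write P(x) = ax^5 + bx^4 + cx³ + dx² + ex + p; the 6 given values yield a linear system in the 6 coefficients.
Solving, the top 2 coefficients vanish, and P(x) = -3x³ + 2x² - 3x.
Then P(-4) = 236.

236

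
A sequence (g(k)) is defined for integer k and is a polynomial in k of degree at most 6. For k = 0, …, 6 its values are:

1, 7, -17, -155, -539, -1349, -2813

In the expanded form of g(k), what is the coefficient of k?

First differences: 6, -24, -138, -384, -810, -1464. Second differences: -30, -114, -246, -426, -654. Third differences: -84, -132, -180, -228. Fourth differences: -48, -48, -48.
Level-4 differences are constant, so g has degree 4.
Fitting a degree-4 polynomial gives g(k) = -2k^4 - 2k³ + 5k² + 5k + 1.
The coefficient of k is 5.

5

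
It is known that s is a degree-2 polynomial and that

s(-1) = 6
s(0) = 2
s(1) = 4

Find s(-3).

32

Write s(n) = an² + bn + c; the 3 given values yield a linear system in the 3 coefficients.
Solving, s(n) = 3n² - n + 2.
Then s(-3) = 32.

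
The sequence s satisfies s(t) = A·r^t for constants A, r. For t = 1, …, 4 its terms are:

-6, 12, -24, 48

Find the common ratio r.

Consecutive ratio: 12/(-6) = -2, and -24/12 = -2, so r = -2.
Then A·(-2)^1 = -6 gives A = 3, and s(t) = 3·(-2)^t.

-2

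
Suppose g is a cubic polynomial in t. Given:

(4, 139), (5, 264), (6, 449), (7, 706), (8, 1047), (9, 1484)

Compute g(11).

2694

First differences: 125, 185, 257, 341, 437. Second differences: 60, 72, 84, 96. Third differences: 12, 12, 12.
Level-3 differences are constant, so g has degree 3.
Fitting a degree-3 polynomial gives g(t) = 2t³ + 3t - 1.
Then g(11) = 2694.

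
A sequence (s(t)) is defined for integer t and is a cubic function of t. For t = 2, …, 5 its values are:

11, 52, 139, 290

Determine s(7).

856

Write s(t) = at³ + bt² + ct + d; the 4 given values yield a linear system in the 4 coefficients.
Solving, s(t) = 3t³ - 4t² + 4t - 5.
Then s(7) = 856.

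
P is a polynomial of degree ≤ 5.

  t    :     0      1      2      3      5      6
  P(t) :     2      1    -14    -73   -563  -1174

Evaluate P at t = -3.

Write P(t) = at^5 + bt^4 + ct³ + dt² + et + p; the 6 given values yield a linear system in the 6 coefficients.
Solving, the leading coefficient vanishes, and P(t) = -t^4 + t³ - 3t² + 2t + 2.
Then P(-3) = -139.

-139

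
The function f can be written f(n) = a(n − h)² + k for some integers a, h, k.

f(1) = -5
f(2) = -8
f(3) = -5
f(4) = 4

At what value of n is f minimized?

First differences -3, 3, 9; second difference 6 = 2a, so a = 3.
Expanding, the n-coefficient is −2ah = -6h; matching it to the data gives h = 2, and then k = -8.
So f(n) = 3(n − 2)² − 8.
Hence h = 2.

2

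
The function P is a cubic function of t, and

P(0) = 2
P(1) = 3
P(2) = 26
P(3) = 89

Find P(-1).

5

Write P(t) = at³ + bt² + ct + d; the 4 given values yield a linear system in the 4 coefficients.
Solving, P(t) = 3t³ + 2t² - 4t + 2.
Then P(-1) = 5.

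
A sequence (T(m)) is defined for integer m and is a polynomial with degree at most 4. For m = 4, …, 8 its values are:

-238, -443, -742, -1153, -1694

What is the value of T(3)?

First differences: -205, -299, -411, -541. Second differences: -94, -112, -130. Third differences: -18, -18.
Level-3 differences are constant, so T has degree 3.
Fitting a degree-3 polynomial gives T(m) = -3m³ - 2m² - 4m + 2.
Then T(3) = -109.

-109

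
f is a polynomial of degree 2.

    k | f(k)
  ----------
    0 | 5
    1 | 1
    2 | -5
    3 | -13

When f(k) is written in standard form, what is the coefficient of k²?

-1

First differences: -4, -6, -8. Second differences: -2, -2.
Level-2 differences are constant, so f has degree 2.
Fitting a degree-2 polynomial gives f(k) = -k² - 3k + 5.
The coefficient of k² is -1.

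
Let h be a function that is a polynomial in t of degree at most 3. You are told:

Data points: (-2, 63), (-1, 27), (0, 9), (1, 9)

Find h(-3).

First differences: -36, -18, 0. Second differences: 18, 18.
Level-2 differences are constant, so h has degree 2.
Fitting a degree-2 polynomial gives h(t) = 9t² - 9t + 9.
Then h(-3) = 117.

117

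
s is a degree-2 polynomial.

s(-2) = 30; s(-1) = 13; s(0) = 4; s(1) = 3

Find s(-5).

129

Write s(m) = am² + bm + c; the 4 given values yield a linear system in the 3 coefficients.
Solving, s(m) = 4m² - 5m + 4.
Then s(-5) = 129.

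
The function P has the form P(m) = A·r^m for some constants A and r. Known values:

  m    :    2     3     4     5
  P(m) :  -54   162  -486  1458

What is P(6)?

Consecutive ratio: 162/(-54) = -3, and -486/162 = -3, so r = -3.
Then A·(-3)^2 = -54 gives A = -6, and P(m) = -6·(-3)^m.
P(6) = -6·(-3)^6 = -4374.

-4374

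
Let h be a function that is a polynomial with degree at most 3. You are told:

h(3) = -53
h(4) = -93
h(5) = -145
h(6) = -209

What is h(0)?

First differences: -40, -52, -64. Second differences: -12, -12.
Level-2 differences are constant, so h has degree 2.
Fitting a degree-2 polynomial gives h(x) = -6x² + 2x - 5.
Then h(0) = -5.

-5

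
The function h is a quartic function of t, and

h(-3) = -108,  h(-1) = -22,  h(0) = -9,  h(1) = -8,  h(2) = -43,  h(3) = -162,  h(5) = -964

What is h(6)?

Write h(t) = at^4 + bt³ + ct² + dt + e; the 7 given values yield a linear system in the 5 coefficients.
Solving, h(t) = -t^4 - 2t³ - 5t² + 9t - 9.
Then h(6) = -1863.

-1863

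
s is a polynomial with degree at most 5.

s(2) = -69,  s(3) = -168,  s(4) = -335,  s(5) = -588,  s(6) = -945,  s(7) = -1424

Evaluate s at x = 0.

First differences: -99, -167, -253, -357, -479. Second differences: -68, -86, -104, -122. Third differences: -18, -18, -18.
Level-3 differences are constant, so s has degree 3.
Fitting a degree-3 polynomial gives s(x) = -3x³ - 7x² - 7x - 3.
Then s(0) = -3.

-3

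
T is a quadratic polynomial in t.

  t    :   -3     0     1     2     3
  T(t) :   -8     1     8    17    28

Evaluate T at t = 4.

41

Write T(t) = at² + bt + c; the 5 given values yield a linear system in the 3 coefficients.
Solving, T(t) = t² + 6t + 1.
Then T(4) = 41.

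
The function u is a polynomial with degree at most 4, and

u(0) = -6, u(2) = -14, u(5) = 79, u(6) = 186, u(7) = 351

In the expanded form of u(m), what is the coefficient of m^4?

Write u(m) = am^4 + bm³ + cm² + dm + e; the 5 given values yield a linear system in the 5 coefficients.
Solving, the leading coefficient vanishes, and u(m) = 2m³ - 7m² + 2m - 6.
The coefficient of m^4 is 0.

0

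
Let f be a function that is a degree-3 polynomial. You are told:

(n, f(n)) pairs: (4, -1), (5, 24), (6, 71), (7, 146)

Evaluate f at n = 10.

599

Write f(n) = an³ + bn² + cn + d; the 4 given values yield a linear system in the 4 coefficients.
Solving, f(n) = n³ - 4n² - 1.
Then f(10) = 599.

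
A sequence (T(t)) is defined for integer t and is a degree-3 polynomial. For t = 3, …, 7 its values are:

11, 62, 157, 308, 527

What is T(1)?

Write T(t) = at³ + bt² + ct + d; the 5 given values yield a linear system in the 4 coefficients.
Solving, T(t) = 2t³ - 2t² - 9t + 2.
Then T(1) = -7.

-7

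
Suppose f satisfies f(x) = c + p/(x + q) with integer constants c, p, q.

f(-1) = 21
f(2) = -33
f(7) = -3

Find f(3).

(f(x) − c)(x + q) = p for each data point; the three points give a linear system in c and q, then p follows.
Solving: c = 3, q = -1, p = -36, so f(x) = 3 − 36/(x − 1).
Then f(3) = 3 − 36/2 = -15.

-15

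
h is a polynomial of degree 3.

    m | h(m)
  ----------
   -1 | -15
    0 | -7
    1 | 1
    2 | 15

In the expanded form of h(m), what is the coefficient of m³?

1

Write h(m) = am³ + bm² + cm + d; the 4 given values yield a linear system in the 4 coefficients.
Solving, h(m) = m³ + 7m - 7.
The coefficient of m³ is 1.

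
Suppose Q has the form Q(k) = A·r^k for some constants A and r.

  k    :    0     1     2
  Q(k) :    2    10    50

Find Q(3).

Consecutive ratio: 10/2 = 5, and 50/10 = 5, so r = 5.
Then A·5^0 = 2 gives A = 2, and Q(k) = 2·5^k.
Q(3) = 2·5^3 = 250.

250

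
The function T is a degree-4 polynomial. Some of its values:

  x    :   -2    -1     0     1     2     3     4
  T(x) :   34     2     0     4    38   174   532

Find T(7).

4858

First differences: -32, -2, 4, 34, 136, 358. Second differences: 30, 6, 30, 102, 222. Third differences: -24, 24, 72, 120. Fourth differences: 48, 48, 48.
Level-4 differences are constant, so T has degree 4.
Fitting a degree-4 polynomial gives T(x) = 2x^4 + x² + x.
Then T(7) = 4858.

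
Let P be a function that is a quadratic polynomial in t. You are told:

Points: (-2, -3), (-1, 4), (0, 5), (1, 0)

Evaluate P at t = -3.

-16

First differences: 7, 1, -5. Second differences: -6, -6.
Level-2 differences are constant, so P has degree 2.
Fitting a degree-2 polynomial gives P(t) = -3t² - 2t + 5.
Then P(-3) = -16.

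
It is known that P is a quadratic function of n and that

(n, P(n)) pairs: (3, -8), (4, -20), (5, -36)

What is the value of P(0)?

Write P(n) = an² + bn + c; the 3 given values yield a linear system in the 3 coefficients.
Solving, P(n) = -2n² + 2n + 4.
Then P(0) = 4.

4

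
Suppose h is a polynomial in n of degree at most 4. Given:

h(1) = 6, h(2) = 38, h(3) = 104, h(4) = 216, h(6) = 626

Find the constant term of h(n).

-4

Write h(n) = an^4 + bn³ + cn² + dn + e; the 5 given values yield a linear system in the 5 coefficients.
Solving, the leading coefficient vanishes, and h(n) = 2n³ + 5n² + 3n - 4.
The constant term is h(0) = -4.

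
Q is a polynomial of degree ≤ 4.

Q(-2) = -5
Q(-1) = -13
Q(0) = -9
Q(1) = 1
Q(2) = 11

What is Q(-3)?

First differences: -8, 4, 10, 10. Second differences: 12, 6, 0. Third differences: -6, -6.
Level-3 differences are constant, so Q has degree 3.
Fitting a degree-3 polynomial gives Q(x) = -x³ + 3x² + 8x - 9.
Then Q(-3) = 21.

21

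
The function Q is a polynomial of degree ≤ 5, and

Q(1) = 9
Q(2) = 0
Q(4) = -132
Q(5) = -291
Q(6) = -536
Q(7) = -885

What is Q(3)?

-41

Write Q(k) = ak^5 + bk^4 + ck³ + dk² + ek + p; the 6 given values yield a linear system in the 6 coefficients.
Solving, the top 2 coefficients vanish, and Q(k) = -3k³ + 2k² + 6k + 4.
Then Q(3) = -41.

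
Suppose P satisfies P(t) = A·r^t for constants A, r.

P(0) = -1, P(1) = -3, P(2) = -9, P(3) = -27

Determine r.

3

Consecutive ratio: -3/(-1) = 3, and -9/(-3) = 3, so r = 3.
Then A·3^0 = -1 gives A = -1, and P(t) = -1·3^t.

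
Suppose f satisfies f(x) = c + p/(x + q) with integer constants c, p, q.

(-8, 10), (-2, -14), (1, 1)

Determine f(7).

4

(f(x) − c)(x + q) = p for each data point; the three points give a linear system in c and q, then p follows.
Solving: c = 6, q = 3, p = -20, so f(x) = 6 − 20/(x + 3).
Then f(7) = 6 − 20/10 = 4.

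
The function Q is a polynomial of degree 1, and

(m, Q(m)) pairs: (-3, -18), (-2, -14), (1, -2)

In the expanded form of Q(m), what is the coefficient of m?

4

Write Q(m) = am + b; the 3 given values yield a linear system in the 2 coefficients.
Solving, Q(m) = 4m - 6.
The coefficient of m is 4.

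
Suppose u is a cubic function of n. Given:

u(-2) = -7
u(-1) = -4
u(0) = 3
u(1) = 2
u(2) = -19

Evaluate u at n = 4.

-169

Write u(n) = an³ + bn² + cn + d; the 5 given values yield a linear system in the 4 coefficients.
Solving, u(n) = -2n³ - 4n² + 5n + 3.
Then u(4) = -169.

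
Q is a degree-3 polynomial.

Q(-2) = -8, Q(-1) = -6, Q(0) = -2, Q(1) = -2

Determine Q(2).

-12

Write Q(n) = an³ + bn² + cn + d; the 4 given values yield a linear system in the 4 coefficients.
Solving, Q(n) = -n³ - 2n² + 3n - 2.
Then Q(2) = -12.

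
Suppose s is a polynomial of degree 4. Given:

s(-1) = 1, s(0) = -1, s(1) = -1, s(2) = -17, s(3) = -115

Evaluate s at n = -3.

-157

Write s(n) = an^4 + bn³ + cn² + dn + e; the 5 given values yield a linear system in the 5 coefficients.
Solving, s(n) = -2n^4 + n³ + 3n² - 2n - 1.
Then s(-3) = -157.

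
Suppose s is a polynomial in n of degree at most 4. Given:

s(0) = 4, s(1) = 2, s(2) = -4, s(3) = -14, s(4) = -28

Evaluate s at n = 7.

First differences: -2, -6, -10, -14. Second differences: -4, -4, -4.
Level-2 differences are constant, so s has degree 2.
Fitting a degree-2 polynomial gives s(n) = -2n² + 4.
Then s(7) = -94.

-94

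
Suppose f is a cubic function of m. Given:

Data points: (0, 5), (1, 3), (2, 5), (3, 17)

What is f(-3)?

Write f(m) = am³ + bm² + cm + d; the 4 given values yield a linear system in the 4 coefficients.
Solving, f(m) = m³ - m² - 2m + 5.
Then f(-3) = -25.

-25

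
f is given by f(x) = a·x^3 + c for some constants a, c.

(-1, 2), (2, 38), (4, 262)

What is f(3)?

114

From f(-1) = 2 and f(2) = 38: -1a + c = 2 and 8a + c = 38.
Subtracting: 9a = 36, so a = 4; then c = 2 − 4·(-1) = 6.
So f(x) = 4x³ + 6, and f(3) = 114.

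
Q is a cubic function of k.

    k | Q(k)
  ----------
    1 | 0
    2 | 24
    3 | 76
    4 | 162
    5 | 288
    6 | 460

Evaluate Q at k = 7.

First differences: 24, 52, 86, 126, 172. Second differences: 28, 34, 40, 46. Third differences: 6, 6, 6.
Level-3 differences are constant, so Q has degree 3.
Fitting a degree-3 polynomial gives Q(k) = k³ + 8k² - 7k - 2.
Then Q(7) = 684.

684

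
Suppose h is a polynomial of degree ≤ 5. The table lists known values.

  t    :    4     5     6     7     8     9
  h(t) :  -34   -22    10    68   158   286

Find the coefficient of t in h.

-4

First differences: 12, 32, 58, 90, 128. Second differences: 20, 26, 32, 38. Third differences: 6, 6, 6.
Level-3 differences are constant, so h has degree 3.
Fitting a degree-3 polynomial gives h(t) = t³ - 5t² - 4t - 2.
The coefficient of t is -4.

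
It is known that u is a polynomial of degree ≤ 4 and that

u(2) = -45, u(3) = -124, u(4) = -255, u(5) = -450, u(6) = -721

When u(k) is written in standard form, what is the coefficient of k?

First differences: -79, -131, -195, -271. Second differences: -52, -64, -76. Third differences: -12, -12.
Level-3 differences are constant, so u has degree 3.
Fitting a degree-3 polynomial gives u(k) = -2k³ - 8k² - k + 5.
The coefficient of k is -1.

-1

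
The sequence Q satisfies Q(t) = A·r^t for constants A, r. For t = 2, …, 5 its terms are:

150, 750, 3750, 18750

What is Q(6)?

93750

Consecutive ratio: 750/150 = 5, and 3750/750 = 5, so r = 5.
Then A·5^2 = 150 gives A = 6, and Q(t) = 6·5^t.
Q(6) = 6·5^6 = 93750.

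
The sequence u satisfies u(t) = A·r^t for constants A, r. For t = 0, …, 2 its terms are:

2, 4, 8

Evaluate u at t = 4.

32

Consecutive ratio: 4/2 = 2, and 8/4 = 2, so r = 2.
Then A·2^0 = 2 gives A = 2, and u(t) = 2·2^t.
u(4) = 2·2^4 = 32.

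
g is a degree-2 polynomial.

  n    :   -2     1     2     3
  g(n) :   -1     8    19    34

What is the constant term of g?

1

Write g(n) = an² + bn + c; the 4 given values yield a linear system in the 3 coefficients.
Solving, g(n) = 2n² + 5n + 1.
The constant term is g(0) = 1.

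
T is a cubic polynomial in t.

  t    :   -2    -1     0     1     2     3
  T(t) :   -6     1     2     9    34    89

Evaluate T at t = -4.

First differences: 7, 1, 7, 25, 55. Second differences: -6, 6, 18, 30. Third differences: 12, 12, 12.
Level-3 differences are constant, so T has degree 3.
Fitting a degree-3 polynomial gives T(t) = 2t³ + 3t² + 2t + 2.
Then T(-4) = -86.

-86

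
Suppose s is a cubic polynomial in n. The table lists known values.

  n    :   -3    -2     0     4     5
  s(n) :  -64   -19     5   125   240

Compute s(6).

413

Write s(n) = an³ + bn² + cn + d; the 5 given values yield a linear system in the 4 coefficients.
Solving, s(n) = 2n³ - n² + 2n + 5.
Then s(6) = 413.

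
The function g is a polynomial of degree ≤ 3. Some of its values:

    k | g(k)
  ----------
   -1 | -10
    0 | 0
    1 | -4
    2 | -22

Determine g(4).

First differences: 10, -4, -18. Second differences: -14, -14.
Level-2 differences are constant, so g has degree 2.
Fitting a degree-2 polynomial gives g(k) = -7k² + 3k.
Then g(4) = -100.

-100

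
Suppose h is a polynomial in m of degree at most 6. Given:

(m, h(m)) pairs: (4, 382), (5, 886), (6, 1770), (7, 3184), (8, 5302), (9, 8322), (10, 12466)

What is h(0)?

6

Write h(m) = am^6 + bm^5 + cm^4 + dm³ + em² + pm + q; the 7 given values yield a linear system in the 7 coefficients.
Solving, the top 2 coefficients vanish, and h(m) = m^4 + 3m³ - 6m² + 6m + 6.
The constant term is h(0) = 6.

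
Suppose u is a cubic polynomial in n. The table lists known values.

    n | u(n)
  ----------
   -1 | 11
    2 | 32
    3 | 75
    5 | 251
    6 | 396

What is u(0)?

Write u(n) = an³ + bn² + cn + d; the 5 given values yield a linear system in the 4 coefficients.
Solving, u(n) = n³ + 5n² - n + 6.
The constant term is u(0) = 6.

6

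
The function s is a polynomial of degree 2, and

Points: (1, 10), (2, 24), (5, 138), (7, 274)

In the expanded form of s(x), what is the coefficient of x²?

6

Write s(x) = ax² + bx + c; the 4 given values yield a linear system in the 3 coefficients.
Solving, s(x) = 6x² - 4x + 8.
The coefficient of x² is 6.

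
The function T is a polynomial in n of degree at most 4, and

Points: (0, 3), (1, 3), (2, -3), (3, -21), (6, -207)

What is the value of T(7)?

Write T(n) = an^4 + bn³ + cn² + dn + e; the 5 given values yield a linear system in the 5 coefficients.
Solving, the leading coefficient vanishes, and T(n) = -n³ + n + 3.
Then T(7) = -333.

-333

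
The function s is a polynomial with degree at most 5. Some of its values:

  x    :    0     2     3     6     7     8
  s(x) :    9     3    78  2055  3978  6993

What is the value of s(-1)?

18

Write s(x) = ax^5 + bx^4 + cx³ + dx² + ex + p; the 6 given values yield a linear system in the 6 coefficients.
Solving, the leading coefficient vanishes, and s(x) = 2x^4 - 2x³ - 2x² - 7x + 9.
Then s(-1) = 18.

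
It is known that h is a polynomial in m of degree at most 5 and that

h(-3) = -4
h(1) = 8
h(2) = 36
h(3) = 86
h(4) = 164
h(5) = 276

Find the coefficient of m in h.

Write h(m) = am^5 + bm^4 + cm³ + dm² + em + p; the 6 given values yield a linear system in the 6 coefficients.
Solving, the top 2 coefficients vanish, and h(m) = m³ + 5m² + 6m - 4.
The coefficient of m is 6.

6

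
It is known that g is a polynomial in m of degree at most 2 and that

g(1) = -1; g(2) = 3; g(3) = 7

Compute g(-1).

-9

Write g(m) = am² + bm + c; the 3 given values yield a linear system in the 3 coefficients.
Solving, the leading coefficient vanishes, and g(m) = 4m - 5.
Then g(-1) = -9.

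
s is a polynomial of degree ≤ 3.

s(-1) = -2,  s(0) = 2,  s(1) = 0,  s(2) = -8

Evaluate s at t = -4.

-50

Write s(t) = at³ + bt² + ct + d; the 4 given values yield a linear system in the 4 coefficients.
Solving, the leading coefficient vanishes, and s(t) = -3t² + t + 2.
Then s(-4) = -50.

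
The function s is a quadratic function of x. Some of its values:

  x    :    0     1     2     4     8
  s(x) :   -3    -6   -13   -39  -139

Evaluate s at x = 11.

Write s(x) = ax² + bx + c; the 5 given values yield a linear system in the 3 coefficients.
Solving, s(x) = -2x² - x - 3.
Then s(11) = -256.

-256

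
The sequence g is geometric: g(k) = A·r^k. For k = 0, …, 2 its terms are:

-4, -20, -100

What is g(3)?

Consecutive ratio: -20/(-4) = 5, and -100/(-20) = 5, so r = 5.
Then A·5^0 = -4 gives A = -4, and g(k) = -4·5^k.
g(3) = -4·5^3 = -500.

-500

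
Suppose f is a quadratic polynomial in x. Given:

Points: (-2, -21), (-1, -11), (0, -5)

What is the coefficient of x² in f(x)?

-2

Write f(x) = ax² + bx + c; the 3 given values yield a linear system in the 3 coefficients.
Solving, f(x) = -2x² + 4x - 5.
The coefficient of x² is -2.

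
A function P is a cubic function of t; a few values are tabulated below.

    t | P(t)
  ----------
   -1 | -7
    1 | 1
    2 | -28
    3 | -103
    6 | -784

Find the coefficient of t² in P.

Write P(t) = at³ + bt² + ct + d; the 5 given values yield a linear system in the 4 coefficients.
Solving, P(t) = -3t³ - 5t² + 7t + 2.
The coefficient of t² is -5.

-5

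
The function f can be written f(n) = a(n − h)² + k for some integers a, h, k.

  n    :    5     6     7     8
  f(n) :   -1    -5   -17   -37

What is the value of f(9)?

First differences -4, -12, -20; second difference -8 = 2a, so a = -4.
Expanding, the n-coefficient is −2ah = 8h; matching it to the data gives h = 5, and then k = -1.
So f(n) = -4(n − 5)² − 1.
f(9) = -4·4² − 1 = -65.

-65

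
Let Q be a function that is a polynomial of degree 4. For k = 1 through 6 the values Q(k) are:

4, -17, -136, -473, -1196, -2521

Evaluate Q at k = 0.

First differences: -21, -119, -337, -723, -1325. Second differences: -98, -218, -386, -602. Third differences: -120, -168, -216. Fourth differences: -48, -48.
Level-4 differences are constant, so Q has degree 4.
Fitting a degree-4 polynomial gives Q(k) = -2k^4 + k² + 6k - 1.
Then Q(0) = -1.

-1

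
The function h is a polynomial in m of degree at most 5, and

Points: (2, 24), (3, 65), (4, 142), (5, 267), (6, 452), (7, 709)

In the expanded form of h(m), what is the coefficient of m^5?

First differences: 41, 77, 125, 185, 257. Second differences: 36, 48, 60, 72. Third differences: 12, 12, 12.
Level-3 differences are constant, so h has degree 3.
Fitting a degree-3 polynomial gives h(m) = 2m³ + 3m + 2.
The coefficient of m^5 is 0.

0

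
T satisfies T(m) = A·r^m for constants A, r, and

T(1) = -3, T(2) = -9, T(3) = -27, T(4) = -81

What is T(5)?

Consecutive ratio: -9/(-3) = 3, and -27/(-9) = 3, so r = 3.
Then A·3^1 = -3 gives A = -1, and T(m) = -1·3^m.
T(5) = -1·3^5 = -243.

-243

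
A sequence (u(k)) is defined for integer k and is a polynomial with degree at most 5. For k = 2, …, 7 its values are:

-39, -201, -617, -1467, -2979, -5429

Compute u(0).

3

First differences: -162, -416, -850, -1512, -2450. Second differences: -254, -434, -662, -938. Third differences: -180, -228, -276. Fourth differences: -48, -48.
Level-4 differences are constant, so u has degree 4.
Fitting a degree-4 polynomial gives u(k) = -2k^4 - 2k³ + k² + k + 3.
Then u(0) = 3.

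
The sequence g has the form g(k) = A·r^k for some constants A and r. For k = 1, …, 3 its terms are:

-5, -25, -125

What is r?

Consecutive ratio: -25/(-5) = 5, and -125/(-25) = 5, so r = 5.
Then A·5^1 = -5 gives A = -1, and g(k) = -1·5^k.

5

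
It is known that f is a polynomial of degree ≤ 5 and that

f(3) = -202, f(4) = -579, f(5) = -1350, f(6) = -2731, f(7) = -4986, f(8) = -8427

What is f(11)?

-29706

Write f(t) = at^5 + bt^4 + ct³ + dt² + et + p; the 6 given values yield a linear system in the 6 coefficients.
Solving, the leading coefficient vanishes, and f(t) = -2t^4 - 3t² - 6t + 5.
Then f(11) = -29706.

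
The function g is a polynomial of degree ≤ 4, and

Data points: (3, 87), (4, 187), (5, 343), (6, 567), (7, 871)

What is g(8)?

1267

Write g(x) = ax^4 + bx³ + cx² + dx + e; the 5 given values yield a linear system in the 5 coefficients.
Solving, the leading coefficient vanishes, and g(x) = 2x³ + 4x² - 2x + 3.
Then g(8) = 1267.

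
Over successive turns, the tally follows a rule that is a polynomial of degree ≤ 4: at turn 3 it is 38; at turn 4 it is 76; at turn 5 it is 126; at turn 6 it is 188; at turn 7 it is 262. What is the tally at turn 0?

-4

Write the value at n as g(n).
First differences: 38, 50, 62, 74. Second differences: 12, 12, 12.
Level-2 differences are constant, so g has degree 2.
Fitting a degree-2 polynomial gives g(n) = 6n² - 4n - 4.
Then g(0) = -4.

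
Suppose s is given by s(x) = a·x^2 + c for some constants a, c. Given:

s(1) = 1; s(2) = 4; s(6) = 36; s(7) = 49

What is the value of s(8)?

From s(1) = 1 and s(2) = 4: 1a + c = 1 and 4a + c = 4.
Subtracting: 3a = 3, so a = 1; then c = 1 − 1·1 = 0.
So s(x) = 1x² + 0, and s(8) = 64.

64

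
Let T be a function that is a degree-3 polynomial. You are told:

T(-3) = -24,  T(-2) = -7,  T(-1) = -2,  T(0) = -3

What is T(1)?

Write T(n) = an³ + bn² + cn + d; the 4 given values yield a linear system in the 4 coefficients.
Solving, T(n) = n³ - 2n - 3.
Then T(1) = -4.

-4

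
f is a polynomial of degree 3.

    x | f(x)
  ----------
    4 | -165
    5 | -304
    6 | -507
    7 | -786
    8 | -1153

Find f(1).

First differences: -139, -203, -279, -367. Second differences: -64, -76, -88. Third differences: -12, -12.
Level-3 differences are constant, so f has degree 3.
Fitting a degree-3 polynomial gives f(x) = -2x³ - 2x² + x - 9.
Then f(1) = -12.

-12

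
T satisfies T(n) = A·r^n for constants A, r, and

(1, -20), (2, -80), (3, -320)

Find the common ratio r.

4

Consecutive ratio: -80/(-20) = 4, and -320/(-80) = 4, so r = 4.
Then A·4^1 = -20 gives A = -5, and T(n) = -5·4^n.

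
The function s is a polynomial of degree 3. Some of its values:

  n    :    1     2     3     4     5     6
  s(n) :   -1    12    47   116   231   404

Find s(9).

Write s(n) = an³ + bn² + cn + d; the 6 given values yield a linear system in the 4 coefficients.
Solving, s(n) = 2n³ - n² + 2n - 4.
Then s(9) = 1391.

1391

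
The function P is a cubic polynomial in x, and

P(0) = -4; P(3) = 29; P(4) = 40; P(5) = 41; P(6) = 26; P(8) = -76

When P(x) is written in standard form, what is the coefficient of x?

-1

Write P(x) = ax³ + bx² + cx + d; the 6 given values yield a linear system in the 4 coefficients.
Solving, P(x) = -x³ + 7x² - x - 4.
The coefficient of x is -1.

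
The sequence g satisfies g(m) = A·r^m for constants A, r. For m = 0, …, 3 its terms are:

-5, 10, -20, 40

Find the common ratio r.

Consecutive ratio: 10/(-5) = -2, and -20/10 = -2, so r = -2.
Then A·(-2)^0 = -5 gives A = -5, and g(m) = -5·(-2)^m.

-2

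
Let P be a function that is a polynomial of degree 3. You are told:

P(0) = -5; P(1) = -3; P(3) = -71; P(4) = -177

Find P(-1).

-7

Write P(m) = am³ + bm² + cm + d; the 4 given values yield a linear system in the 4 coefficients.
Solving, P(m) = -3m³ + 5m - 5.
Then P(-1) = -7.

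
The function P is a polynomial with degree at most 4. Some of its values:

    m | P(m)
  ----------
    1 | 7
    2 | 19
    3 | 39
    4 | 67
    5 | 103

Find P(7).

Write P(m) = am^4 + bm³ + cm² + dm + e; the 5 given values yield a linear system in the 5 coefficients.
Solving, the top 2 coefficients vanish, and P(m) = 4m² + 3.
Then P(7) = 199.

199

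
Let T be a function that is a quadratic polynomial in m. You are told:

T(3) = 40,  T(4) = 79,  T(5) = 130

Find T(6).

Write T(m) = am² + bm + c; the 3 given values yield a linear system in the 3 coefficients.
Solving, T(m) = 6m² - 3m - 5.
Then T(6) = 193.

193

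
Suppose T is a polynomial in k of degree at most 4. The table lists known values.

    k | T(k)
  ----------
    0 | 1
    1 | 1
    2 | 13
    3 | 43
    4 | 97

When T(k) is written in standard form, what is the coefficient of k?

Write T(k) = ak^4 + bk³ + ck² + dk + e; the 5 given values yield a linear system in the 5 coefficients.
Solving, the leading coefficient vanishes, and T(k) = k³ + 3k² - 4k + 1.
The coefficient of k is -4.

-4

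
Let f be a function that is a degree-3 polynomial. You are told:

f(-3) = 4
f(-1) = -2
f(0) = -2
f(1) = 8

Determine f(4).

Write f(k) = ak³ + bk² + ck + d; the 4 given values yield a linear system in the 4 coefficients.
Solving, f(k) = k³ + 5k² + 4k - 2.
Then f(4) = 158.

158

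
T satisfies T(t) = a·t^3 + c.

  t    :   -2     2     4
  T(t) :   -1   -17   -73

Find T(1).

-10

From T(-2) = -1 and T(2) = -17: -8a + c = -1 and 8a + c = -17.
Subtracting: 16a = -16, so a = -1; then c = -1 − (-1)·(-8) = -9.
So T(t) = -1t³ − 9, and T(1) = -10.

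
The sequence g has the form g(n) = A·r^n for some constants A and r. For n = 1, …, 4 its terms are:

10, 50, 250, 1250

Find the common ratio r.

Consecutive ratio: 50/10 = 5, and 250/50 = 5, so r = 5.
Then A·5^1 = 10 gives A = 2, and g(n) = 2·5^n.

5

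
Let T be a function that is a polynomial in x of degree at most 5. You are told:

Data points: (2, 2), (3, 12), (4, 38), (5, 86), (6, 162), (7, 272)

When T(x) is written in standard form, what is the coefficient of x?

-4

First differences: 10, 26, 48, 76, 110. Second differences: 16, 22, 28, 34. Third differences: 6, 6, 6.
Level-3 differences are constant, so T has degree 3.
Fitting a degree-3 polynomial gives T(x) = x³ - x² - 4x + 6.
The coefficient of x is -4.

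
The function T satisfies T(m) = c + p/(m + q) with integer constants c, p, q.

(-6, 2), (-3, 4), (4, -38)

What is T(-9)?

(T(m) − c)(m + q) = p for each data point; the three points give a linear system in c and q, then p follows.
Solving: c = -2, q = -3, p = -36, so T(m) = -2 − 36/(m − 3).
Then T(-9) = -2 − 36/(-12) = 1.

1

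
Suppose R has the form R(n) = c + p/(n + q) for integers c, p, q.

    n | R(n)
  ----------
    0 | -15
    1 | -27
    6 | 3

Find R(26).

(R(n) − c)(n + q) = p for each data point; the three points give a linear system in c and q, then p follows.
Solving: c = -3, q = -2, p = 24, so R(n) = -3 + 24/(n − 2).
Then R(26) = -3 + 24/24 = -2.

-2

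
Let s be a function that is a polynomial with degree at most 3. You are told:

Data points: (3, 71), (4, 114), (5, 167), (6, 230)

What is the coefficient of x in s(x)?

8

Write s(x) = ax³ + bx² + cx + d; the 4 given values yield a linear system in the 4 coefficients.
Solving, the leading coefficient vanishes, and s(x) = 5x² + 8x + 2.
The coefficient of x is 8.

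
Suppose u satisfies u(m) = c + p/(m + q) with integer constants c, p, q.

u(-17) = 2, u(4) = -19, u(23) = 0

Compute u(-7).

3

(u(m) − c)(m + q) = p for each data point; the three points give a linear system in c and q, then p follows.
Solving: c = 1, q = -3, p = -20, so u(m) = 1 − 20/(m − 3).
Then u(-7) = 1 − 20/(-10) = 3.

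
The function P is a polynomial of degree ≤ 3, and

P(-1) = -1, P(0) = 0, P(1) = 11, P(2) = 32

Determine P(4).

Write P(m) = am³ + bm² + cm + d; the 4 given values yield a linear system in the 4 coefficients.
Solving, the leading coefficient vanishes, and P(m) = 5m² + 6m.
Then P(4) = 104.

104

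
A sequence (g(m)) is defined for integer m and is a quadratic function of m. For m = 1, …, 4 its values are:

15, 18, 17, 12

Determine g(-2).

First differences: 3, -1, -5. Second differences: -4, -4.
Level-2 differences are constant, so g has degree 2.
Fitting a degree-2 polynomial gives g(m) = -2m² + 9m + 8.
Then g(-2) = -18.

-18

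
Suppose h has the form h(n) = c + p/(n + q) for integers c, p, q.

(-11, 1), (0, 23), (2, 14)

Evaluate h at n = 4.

(h(n) − c)(n + q) = p for each data point; the three points give a linear system in c and q, then p follows.
Solving: c = 5, q = 2, p = 36, so h(n) = 5 + 36/(n + 2).
Then h(4) = 5 + 36/6 = 11.

11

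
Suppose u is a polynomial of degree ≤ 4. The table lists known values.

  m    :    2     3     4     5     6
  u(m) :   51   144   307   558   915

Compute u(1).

First differences: 93, 163, 251, 357. Second differences: 70, 88, 106. Third differences: 18, 18.
Level-3 differences are constant, so u has degree 3.
Fitting a degree-3 polynomial gives u(m) = 3m³ + 8m² - 4m + 3.
Then u(1) = 10.

10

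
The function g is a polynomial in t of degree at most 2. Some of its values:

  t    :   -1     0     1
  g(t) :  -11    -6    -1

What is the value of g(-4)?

First differences: 5, 5.
Level-1 differences are constant, so g has degree 1.
Fitting a degree-1 polynomial gives g(t) = 5t - 6.
Then g(-4) = -26.

-26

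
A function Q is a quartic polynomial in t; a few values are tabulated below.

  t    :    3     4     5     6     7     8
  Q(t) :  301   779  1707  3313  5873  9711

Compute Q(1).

23

First differences: 478, 928, 1606, 2560, 3838. Second differences: 450, 678, 954, 1278. Third differences: 228, 276, 324. Fourth differences: 48, 48.
Level-4 differences are constant, so Q has degree 4.
Fitting a degree-4 polynomial gives Q(t) = 2t^4 + 2t³ + 7t² + 5t + 7.
Then Q(1) = 23.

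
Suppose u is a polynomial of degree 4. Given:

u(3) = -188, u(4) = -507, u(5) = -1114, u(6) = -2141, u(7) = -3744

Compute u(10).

-13929

Write u(m) = am^4 + bm³ + cm² + dm + e; the 5 given values yield a linear system in the 5 coefficients.
Solving, u(m) = -m^4 - 4m³ + m² - 3m + 1.
Then u(10) = -13929.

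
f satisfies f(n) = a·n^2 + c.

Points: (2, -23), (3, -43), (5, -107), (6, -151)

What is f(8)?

-263

From f(2) = -23 and f(3) = -43: 4a + c = -23 and 9a + c = -43.
Subtracting: 5a = -20, so a = -4; then c = -23 − (-4)·4 = -7.
So f(n) = -4n² − 7, and f(8) = -263.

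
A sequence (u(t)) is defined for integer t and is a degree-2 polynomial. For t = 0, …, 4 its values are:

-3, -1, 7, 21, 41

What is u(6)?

First differences: 2, 8, 14, 20. Second differences: 6, 6, 6.
Level-2 differences are constant, so u has degree 2.
Fitting a degree-2 polynomial gives u(t) = 3t² - t - 3.
Then u(6) = 99.

99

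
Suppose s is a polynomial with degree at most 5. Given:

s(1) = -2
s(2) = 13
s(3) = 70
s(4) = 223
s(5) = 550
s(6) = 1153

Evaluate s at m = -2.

25

Write s(m) = am^5 + bm^4 + cm³ + dm² + em + p; the 6 given values yield a linear system in the 6 coefficients.
Solving, the leading coefficient vanishes, and s(m) = m^4 - m³ + 2m² + m - 5.
Then s(-2) = 25.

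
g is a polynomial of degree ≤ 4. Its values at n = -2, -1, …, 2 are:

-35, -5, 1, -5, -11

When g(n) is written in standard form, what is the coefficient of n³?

First differences: 30, 6, -6, -6. Second differences: -24, -12, 0. Third differences: 12, 12.
Level-3 differences are constant, so g has degree 3.
Fitting a degree-3 polynomial gives g(n) = 2n³ - 6n² - 2n + 1.
The coefficient of n³ is 2.

2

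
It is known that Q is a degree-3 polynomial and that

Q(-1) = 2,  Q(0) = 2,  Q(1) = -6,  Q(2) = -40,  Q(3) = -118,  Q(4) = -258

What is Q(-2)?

First differences: 0, -8, -34, -78, -140. Second differences: -8, -26, -44, -62. Third differences: -18, -18, -18.
Level-3 differences are constant, so Q has degree 3.
Fitting a degree-3 polynomial gives Q(k) = -3k³ - 4k² - k + 2.
Then Q(-2) = 12.

12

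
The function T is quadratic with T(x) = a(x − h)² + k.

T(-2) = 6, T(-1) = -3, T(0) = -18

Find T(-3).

First differences -9, -15; second difference -6 = 2a, so a = -3.
Expanding, the x-coefficient is −2ah = 6h; matching it to the data gives h = -3, and then k = 9.
So T(x) = -3(x + 3)² + 9.
T(-3) = -3·0² + 9 = 9.

9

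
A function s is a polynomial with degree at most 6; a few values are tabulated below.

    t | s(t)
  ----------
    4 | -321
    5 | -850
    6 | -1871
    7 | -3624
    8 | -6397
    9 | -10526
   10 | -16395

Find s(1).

-6

Write s(t) = at^6 + bt^5 + ct^4 + dt³ + et² + pt + q; the 7 given values yield a linear system in the 7 coefficients.
Solving, the top 2 coefficients vanish, and s(t) = -2t^4 + 4t³ - 4t² + t - 5.
Then s(1) = -6.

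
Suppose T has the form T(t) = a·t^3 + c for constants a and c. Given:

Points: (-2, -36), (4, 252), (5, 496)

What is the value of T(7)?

From T(-2) = -36 and T(4) = 252: -8a + c = -36 and 64a + c = 252.
Subtracting: 72a = 288, so a = 4; then c = -36 − 4·(-8) = -4.
So T(t) = 4t³ − 4, and T(7) = 1368.

1368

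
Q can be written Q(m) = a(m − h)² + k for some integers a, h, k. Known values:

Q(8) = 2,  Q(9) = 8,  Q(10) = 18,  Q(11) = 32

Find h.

First differences 6, 10, 14; second difference 4 = 2a, so a = 2.
Expanding, the m-coefficient is −2ah = -4h; matching it to the data gives h = 7, and then k = 0.
So Q(m) = 2(m − 7)² + 0.
Hence h = 7.

7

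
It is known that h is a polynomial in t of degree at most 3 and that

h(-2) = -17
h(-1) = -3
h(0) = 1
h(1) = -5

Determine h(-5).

-119

First differences: 14, 4, -6. Second differences: -10, -10.
Level-2 differences are constant, so h has degree 2.
Fitting a degree-2 polynomial gives h(t) = -5t² - t + 1.
Then h(-5) = -119.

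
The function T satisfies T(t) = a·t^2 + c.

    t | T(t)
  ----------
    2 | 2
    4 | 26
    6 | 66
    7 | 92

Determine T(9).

From T(2) = 2 and T(4) = 26: 4a + c = 2 and 16a + c = 26.
Subtracting: 12a = 24, so a = 2; then c = 2 − 2·4 = -6.
So T(t) = 2t² − 6, and T(9) = 156.

156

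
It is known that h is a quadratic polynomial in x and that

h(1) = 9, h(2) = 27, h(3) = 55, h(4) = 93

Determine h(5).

First differences: 18, 28, 38. Second differences: 10, 10.
Level-2 differences are constant, so h has degree 2.
Extending the table by one column gives the next first difference 48, so h(5) = 93 + 48 = 141.

141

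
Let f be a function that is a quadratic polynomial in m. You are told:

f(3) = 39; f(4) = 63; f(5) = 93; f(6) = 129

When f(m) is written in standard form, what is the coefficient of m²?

3

First differences: 24, 30, 36. Second differences: 6, 6.
Level-2 differences are constant, so f has degree 2.
Fitting a degree-2 polynomial gives f(m) = 3m² + 3m + 3.
The coefficient of m² is 3.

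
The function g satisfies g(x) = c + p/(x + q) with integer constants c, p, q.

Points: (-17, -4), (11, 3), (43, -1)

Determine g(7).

8

(g(x) − c)(x + q) = p for each data point; the three points give a linear system in c and q, then p follows.
Solving: c = -2, q = -3, p = 40, so g(x) = -2 + 40/(x − 3).
Then g(7) = -2 + 40/4 = 8.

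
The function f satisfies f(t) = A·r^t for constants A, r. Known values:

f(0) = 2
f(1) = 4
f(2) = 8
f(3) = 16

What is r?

Consecutive ratio: 4/2 = 2, and 8/4 = 2, so r = 2.
Then A·2^0 = 2 gives A = 2, and f(t) = 2·2^t.

2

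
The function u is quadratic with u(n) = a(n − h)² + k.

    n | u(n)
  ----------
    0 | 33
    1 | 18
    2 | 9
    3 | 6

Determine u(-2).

81

First differences -15, -9, -3; second difference 6 = 2a, so a = 3.
Expanding, the n-coefficient is −2ah = -6h; matching it to the data gives h = 3, and then k = 6.
So u(n) = 3(n − 3)² + 6.
u(-2) = 3·(-5)² + 6 = 81.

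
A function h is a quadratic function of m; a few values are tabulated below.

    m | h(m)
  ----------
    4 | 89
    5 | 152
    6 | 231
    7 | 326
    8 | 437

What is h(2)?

First differences: 63, 79, 95, 111. Second differences: 16, 16, 16.
Level-2 differences are constant, so h has degree 2.
Fitting a degree-2 polynomial gives h(m) = 8m² - 9m - 3.
Then h(2) = 11.

11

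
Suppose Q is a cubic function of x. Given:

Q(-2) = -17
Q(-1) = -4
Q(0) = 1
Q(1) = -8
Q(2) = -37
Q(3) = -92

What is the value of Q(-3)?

First differences: 13, 5, -9, -29, -55. Second differences: -8, -14, -20, -26. Third differences: -6, -6, -6.
Level-3 differences are constant, so Q has degree 3.
Fitting a degree-3 polynomial gives Q(x) = -x³ - 7x² - x + 1.
Then Q(-3) = -32.

-32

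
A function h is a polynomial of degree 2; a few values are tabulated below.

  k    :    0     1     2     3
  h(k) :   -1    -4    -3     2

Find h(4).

First differences: -3, 1, 5. Second differences: 4, 4.
Level-2 differences are constant, so h has degree 2.
Extending the table by one column gives the next first difference 9, so h(4) = 2 + 9 = 11.

11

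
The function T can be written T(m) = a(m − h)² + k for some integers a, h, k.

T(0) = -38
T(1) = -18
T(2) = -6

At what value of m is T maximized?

3

First differences 20, 12; second difference -8 = 2a, so a = -4.
Expanding, the m-coefficient is −2ah = 8h; matching it to the data gives h = 3, and then k = -2.
So T(m) = -4(m − 3)² − 2.
Hence h = 3.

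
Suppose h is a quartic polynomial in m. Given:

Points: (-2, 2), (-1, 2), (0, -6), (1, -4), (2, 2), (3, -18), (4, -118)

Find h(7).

-1798

First differences: 0, -8, 2, 6, -20, -100. Second differences: -8, 10, 4, -26, -80. Third differences: 18, -6, -30, -54. Fourth differences: -24, -24, -24.
Level-4 differences are constant, so h has degree 4.
Fitting a degree-4 polynomial gives h(m) = -m^4 + m³ + 6m² - 4m - 6.
Then h(7) = -1798.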